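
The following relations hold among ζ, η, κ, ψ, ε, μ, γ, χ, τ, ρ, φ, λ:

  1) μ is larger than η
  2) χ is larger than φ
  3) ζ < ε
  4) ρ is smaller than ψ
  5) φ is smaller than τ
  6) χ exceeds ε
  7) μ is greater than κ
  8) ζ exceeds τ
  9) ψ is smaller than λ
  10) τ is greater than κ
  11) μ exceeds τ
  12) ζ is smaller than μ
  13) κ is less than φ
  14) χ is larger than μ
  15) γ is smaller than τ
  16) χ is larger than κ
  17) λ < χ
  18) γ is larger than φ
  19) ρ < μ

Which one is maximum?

ρ is not greatest since ρ < ψ; η is not greatest since η < μ; κ is not greatest since κ < χ; φ is not greatest since φ < γ; γ is not greatest since γ < τ; ψ is not greatest since ψ < λ; τ is not greatest since τ < ζ; ζ is not greatest since ζ < μ; λ is not greatest since λ < χ; ε is not greatest since ε < χ; μ is not greatest since μ < χ.
Only χ has nothing above it, so χ is the maximum.

χ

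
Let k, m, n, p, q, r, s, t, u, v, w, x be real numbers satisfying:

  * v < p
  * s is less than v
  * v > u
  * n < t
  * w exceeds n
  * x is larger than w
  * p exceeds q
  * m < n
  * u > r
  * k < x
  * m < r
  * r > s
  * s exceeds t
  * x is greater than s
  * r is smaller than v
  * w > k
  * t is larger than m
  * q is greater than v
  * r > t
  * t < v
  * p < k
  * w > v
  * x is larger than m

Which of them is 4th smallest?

The consecutive relations fix a unique order: m < n < t < s < r < u < v < q < p < k < w < x.
The 4th smallest is s.

s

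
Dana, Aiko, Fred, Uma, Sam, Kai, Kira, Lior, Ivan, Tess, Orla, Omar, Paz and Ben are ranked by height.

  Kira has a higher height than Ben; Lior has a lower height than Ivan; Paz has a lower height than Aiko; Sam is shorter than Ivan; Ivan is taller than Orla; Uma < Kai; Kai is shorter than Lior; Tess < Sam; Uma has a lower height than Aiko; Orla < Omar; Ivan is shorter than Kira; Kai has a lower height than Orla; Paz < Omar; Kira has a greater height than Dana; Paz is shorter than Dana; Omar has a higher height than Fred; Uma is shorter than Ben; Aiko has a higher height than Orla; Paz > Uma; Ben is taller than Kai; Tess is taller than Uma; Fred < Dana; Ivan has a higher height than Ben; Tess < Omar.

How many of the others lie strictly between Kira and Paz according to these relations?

Chaining upward from Paz reaches: Aiko, Dana, Omar.
Chaining downward from Kira reaches: Uma, Kai, Tess, Sam, Fred, Orla, Ben, Lior, Dana, Ivan.
Strictly between Paz and Kira are those in both lists: Dana — 1 element.

1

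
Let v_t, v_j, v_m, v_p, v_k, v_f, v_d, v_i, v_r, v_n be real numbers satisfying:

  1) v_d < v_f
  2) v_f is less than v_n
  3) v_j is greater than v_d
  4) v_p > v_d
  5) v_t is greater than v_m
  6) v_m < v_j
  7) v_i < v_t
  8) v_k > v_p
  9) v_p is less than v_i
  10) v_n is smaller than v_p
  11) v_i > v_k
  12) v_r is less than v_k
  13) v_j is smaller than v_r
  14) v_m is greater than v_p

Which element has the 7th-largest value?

The consecutive relations fix a unique order: v_d < v_f < v_n < v_p < v_m < v_j < v_r < v_k < v_i < v_t.
Counting 7 from the largest end gives v_p.

v_p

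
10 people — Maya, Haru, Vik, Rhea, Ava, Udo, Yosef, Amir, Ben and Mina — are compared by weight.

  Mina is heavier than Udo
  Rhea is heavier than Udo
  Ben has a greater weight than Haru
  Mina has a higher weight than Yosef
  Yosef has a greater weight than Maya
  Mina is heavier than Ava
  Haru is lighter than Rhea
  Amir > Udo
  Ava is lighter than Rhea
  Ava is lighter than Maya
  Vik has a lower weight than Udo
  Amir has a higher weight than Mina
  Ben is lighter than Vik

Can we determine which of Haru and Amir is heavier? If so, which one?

Amir

Link the given pairs in sequence: Haru < Ben; Ben < Vik; Vik < Udo; Udo < Mina; Mina < Amir.
Together: Haru < Ben < Vik < Udo < Mina < Amir.
So Amir is heavier.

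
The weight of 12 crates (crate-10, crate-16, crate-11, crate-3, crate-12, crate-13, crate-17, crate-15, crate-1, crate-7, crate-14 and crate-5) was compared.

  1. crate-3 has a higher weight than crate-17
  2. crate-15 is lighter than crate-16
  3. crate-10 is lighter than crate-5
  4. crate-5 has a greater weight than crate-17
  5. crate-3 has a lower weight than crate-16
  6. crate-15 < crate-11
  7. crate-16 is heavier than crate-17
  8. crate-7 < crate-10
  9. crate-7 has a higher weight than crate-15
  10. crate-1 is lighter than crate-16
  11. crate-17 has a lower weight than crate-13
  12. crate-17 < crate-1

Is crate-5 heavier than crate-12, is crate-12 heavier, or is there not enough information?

undetermined

Following every chain through crate-12: nothing is chained to crate-12.
crate-5 is not reached, and no chain runs the other way from crate-5 to crate-12.
So the given relations leave the order of crate-12 and crate-5 undetermined.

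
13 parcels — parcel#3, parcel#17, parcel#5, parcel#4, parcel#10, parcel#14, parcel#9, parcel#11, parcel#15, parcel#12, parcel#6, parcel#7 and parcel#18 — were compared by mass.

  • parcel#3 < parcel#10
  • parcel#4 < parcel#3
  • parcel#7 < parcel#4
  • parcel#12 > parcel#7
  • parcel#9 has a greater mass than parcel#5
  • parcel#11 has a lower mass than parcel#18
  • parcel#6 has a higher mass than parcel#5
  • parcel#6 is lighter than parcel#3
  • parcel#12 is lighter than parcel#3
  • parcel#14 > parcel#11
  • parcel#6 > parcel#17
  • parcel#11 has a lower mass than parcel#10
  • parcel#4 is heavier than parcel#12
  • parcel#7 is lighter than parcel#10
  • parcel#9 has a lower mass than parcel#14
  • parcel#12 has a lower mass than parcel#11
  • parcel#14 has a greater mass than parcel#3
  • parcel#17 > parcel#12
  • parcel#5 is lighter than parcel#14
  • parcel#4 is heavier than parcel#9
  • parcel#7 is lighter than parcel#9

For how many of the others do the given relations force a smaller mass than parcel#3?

The elements the relations force below parcel#3 are parcel#5, parcel#7, parcel#9, parcel#12, parcel#17, parcel#4, parcel#6 — no chain reaches any other.
That is 7.

7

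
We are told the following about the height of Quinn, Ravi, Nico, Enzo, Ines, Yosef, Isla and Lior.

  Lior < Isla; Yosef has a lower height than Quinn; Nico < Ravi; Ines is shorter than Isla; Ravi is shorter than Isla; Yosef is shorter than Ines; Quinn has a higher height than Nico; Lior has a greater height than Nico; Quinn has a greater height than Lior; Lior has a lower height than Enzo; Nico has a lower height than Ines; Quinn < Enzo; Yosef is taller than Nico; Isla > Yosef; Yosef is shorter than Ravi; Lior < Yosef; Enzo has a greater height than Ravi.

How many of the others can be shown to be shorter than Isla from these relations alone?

From Isla the given relations immediately reach Lior, Yosef, Ravi, Ines.
From those, Nico — 5 in total.
No other element is forced below Isla by the given relations, so the count is 5.

5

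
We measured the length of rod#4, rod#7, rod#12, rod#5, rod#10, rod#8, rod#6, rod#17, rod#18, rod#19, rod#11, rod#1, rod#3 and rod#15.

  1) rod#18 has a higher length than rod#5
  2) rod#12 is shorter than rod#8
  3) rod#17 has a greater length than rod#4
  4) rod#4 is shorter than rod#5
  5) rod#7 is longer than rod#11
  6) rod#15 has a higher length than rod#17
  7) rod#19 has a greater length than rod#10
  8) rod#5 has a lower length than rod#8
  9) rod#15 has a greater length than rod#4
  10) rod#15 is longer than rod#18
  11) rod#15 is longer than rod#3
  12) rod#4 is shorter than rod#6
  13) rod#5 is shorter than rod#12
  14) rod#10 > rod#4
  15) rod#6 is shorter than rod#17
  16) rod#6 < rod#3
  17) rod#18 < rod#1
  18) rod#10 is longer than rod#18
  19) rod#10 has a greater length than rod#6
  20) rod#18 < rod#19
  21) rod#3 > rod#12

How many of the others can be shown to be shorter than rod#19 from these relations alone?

5

From rod#19 the given relations immediately reach rod#18, rod#10.
From those, rod#4, rod#5, rod#6 — 5 in total.
Nothing else is reachable below rod#19; 5 in all.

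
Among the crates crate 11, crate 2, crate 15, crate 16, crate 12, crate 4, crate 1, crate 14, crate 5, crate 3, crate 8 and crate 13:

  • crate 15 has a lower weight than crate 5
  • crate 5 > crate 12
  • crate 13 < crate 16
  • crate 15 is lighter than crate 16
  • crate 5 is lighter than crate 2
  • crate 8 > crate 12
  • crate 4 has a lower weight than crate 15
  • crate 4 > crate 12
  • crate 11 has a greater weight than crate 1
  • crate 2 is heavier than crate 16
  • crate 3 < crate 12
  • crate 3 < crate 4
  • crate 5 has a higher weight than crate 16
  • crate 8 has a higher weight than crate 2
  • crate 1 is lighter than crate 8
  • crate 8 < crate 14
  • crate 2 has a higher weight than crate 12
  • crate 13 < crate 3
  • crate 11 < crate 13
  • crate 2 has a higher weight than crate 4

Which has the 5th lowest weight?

The consecutive relations fix a unique order: crate 1 < crate 11 < crate 13 < crate 3 < crate 12 < crate 4 < crate 15 < crate 16 < crate 5 < crate 2 < crate 8 < crate 14.
The 5th smallest is crate 12.

crate 12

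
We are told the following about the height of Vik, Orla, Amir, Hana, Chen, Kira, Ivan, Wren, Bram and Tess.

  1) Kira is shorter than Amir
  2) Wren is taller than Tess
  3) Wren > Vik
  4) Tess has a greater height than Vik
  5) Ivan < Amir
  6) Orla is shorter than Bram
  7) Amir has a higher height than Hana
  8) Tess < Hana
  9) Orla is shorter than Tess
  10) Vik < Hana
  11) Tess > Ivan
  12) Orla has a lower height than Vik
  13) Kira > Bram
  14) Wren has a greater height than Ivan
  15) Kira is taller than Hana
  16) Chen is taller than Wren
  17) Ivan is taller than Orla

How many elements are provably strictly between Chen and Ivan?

Chaining upward from Ivan reaches: Tess, Hana, Wren, Kira, Amir.
Chaining downward from Chen reaches: Orla, Vik, Tess, Wren.
Strictly between Ivan and Chen are those in both lists: Tess, Wren — 2 elements.

2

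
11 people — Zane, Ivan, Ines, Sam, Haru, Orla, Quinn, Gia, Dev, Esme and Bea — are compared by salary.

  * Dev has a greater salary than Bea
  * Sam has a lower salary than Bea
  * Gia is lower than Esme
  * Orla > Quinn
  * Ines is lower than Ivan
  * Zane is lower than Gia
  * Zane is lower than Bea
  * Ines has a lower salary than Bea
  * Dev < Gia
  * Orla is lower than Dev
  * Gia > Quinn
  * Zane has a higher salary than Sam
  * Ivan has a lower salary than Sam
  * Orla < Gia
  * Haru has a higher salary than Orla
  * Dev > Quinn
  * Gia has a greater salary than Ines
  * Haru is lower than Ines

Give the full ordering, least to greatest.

Quinn < Orla < Haru < Ines < Ivan < Sam < Zane < Bea < Dev < Gia < Esme

Each adjacent pair is fixed by a given relation: Quinn < Orla; Orla < Haru; Haru < Ines; Ines < Ivan; Ivan < Sam; Sam < Zane; Zane < Bea; Bea < Dev; Dev < Gia; Gia < Esme. Chaining them end to end gives the full order.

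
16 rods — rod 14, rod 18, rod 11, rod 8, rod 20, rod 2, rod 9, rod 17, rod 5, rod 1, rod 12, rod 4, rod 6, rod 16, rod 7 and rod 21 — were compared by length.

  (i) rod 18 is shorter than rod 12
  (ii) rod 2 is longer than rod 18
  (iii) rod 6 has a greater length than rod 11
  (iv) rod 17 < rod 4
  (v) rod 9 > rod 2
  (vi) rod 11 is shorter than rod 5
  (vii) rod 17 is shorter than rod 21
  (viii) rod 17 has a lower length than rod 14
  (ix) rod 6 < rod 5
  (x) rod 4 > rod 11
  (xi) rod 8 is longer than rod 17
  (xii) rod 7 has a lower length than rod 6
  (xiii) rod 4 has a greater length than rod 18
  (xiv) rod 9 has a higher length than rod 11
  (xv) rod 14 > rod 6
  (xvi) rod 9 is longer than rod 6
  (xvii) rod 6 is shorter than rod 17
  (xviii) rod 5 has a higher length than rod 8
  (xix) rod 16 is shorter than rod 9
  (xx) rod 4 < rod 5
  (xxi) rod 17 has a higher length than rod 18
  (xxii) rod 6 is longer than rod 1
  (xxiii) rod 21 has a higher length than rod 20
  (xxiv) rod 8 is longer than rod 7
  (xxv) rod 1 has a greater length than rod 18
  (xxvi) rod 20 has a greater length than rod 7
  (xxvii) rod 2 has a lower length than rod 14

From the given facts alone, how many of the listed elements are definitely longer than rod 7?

The elements the relations force above rod 7 are rod 6, rod 20, rod 17, rod 21, rod 14, rod 4, rod 8, rod 5, rod 9 — no chain reaches any other.
That is 9.

9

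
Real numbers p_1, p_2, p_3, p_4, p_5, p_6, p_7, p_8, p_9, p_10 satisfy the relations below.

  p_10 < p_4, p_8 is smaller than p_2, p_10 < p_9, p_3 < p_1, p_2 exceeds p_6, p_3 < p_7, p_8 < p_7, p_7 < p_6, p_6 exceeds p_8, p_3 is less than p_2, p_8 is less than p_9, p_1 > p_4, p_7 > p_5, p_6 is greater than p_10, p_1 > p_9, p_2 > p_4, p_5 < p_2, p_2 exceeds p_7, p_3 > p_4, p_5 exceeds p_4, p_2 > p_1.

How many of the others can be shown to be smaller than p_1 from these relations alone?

From p_1 the given relations immediately reach p_4, p_3, p_9.
From those, p_10, p_8 — 5 in total.
Nothing else is reachable below p_1; 5 in all.

5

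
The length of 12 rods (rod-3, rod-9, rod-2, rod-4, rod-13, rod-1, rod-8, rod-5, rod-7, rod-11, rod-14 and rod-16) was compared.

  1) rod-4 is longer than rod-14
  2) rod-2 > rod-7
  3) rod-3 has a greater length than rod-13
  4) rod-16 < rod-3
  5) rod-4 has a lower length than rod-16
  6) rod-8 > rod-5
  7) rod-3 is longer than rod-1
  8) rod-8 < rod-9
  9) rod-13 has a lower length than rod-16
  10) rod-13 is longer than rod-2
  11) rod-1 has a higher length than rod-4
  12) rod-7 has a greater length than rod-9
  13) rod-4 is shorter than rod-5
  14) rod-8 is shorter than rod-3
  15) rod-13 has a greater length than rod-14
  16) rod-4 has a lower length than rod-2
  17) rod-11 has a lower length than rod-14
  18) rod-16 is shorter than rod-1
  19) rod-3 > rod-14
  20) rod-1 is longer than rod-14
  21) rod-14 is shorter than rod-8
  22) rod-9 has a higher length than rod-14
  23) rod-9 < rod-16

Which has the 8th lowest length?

rod-2

The consecutive relations fix a unique order: rod-11 < rod-14 < rod-4 < rod-5 < rod-8 < rod-9 < rod-7 < rod-2 < rod-13 < rod-16 < rod-1 < rod-3.
The 8th smallest is rod-2.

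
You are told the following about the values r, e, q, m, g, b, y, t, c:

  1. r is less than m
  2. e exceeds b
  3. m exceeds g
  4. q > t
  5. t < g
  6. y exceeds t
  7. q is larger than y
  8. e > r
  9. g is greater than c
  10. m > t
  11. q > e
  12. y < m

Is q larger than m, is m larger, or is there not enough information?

Following every chain through m: below m we get c, r, t, g, y.
q is not reached, and no chain runs the other way from q to m.
So the given relations leave the order of m and q undetermined.

undetermined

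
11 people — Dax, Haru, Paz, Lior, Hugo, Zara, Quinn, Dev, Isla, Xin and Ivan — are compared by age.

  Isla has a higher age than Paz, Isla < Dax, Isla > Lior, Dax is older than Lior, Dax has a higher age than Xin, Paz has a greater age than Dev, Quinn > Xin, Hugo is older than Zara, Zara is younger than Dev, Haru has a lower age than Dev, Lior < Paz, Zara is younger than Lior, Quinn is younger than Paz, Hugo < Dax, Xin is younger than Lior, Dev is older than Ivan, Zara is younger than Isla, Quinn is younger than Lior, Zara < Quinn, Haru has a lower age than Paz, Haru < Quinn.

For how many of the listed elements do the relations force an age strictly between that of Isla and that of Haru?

The relations place Haru below Isla. An element lies strictly between them when it is forced above Haru and also forced below Isla.
Above Haru: {Dev, Quinn, Lior, Paz, Dax}. Below Isla: {Ivan, Zara, Dev, Xin, Quinn, Lior, Paz}.
Intersection: {Dev, Quinn, Lior, Paz} — 4.

4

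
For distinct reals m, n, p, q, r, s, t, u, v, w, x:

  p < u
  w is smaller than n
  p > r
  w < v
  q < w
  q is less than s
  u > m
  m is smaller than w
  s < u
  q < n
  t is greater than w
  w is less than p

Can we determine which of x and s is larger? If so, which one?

undetermined

Following every chain through x: nothing is chained to x.
s is not reached, and no chain runs the other way from s to x.
So the given relations leave the order of x and s undetermined.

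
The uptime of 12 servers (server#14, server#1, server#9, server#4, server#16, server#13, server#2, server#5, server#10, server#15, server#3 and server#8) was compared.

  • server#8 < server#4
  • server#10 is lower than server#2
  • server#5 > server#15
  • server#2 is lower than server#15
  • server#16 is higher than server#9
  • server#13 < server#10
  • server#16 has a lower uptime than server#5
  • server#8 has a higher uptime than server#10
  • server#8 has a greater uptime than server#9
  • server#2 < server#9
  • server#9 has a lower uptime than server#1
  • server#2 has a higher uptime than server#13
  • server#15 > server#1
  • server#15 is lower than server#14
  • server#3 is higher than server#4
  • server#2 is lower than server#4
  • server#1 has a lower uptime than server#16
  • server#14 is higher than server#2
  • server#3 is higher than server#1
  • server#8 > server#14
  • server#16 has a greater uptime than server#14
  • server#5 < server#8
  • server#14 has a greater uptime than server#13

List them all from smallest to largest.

Each adjacent pair is fixed by a given relation: server#13 < server#10; server#10 < server#2; server#2 < server#9; server#9 < server#1; server#1 < server#15; server#15 < server#14; server#14 < server#16; server#16 < server#5; server#5 < server#8; server#8 < server#4; server#4 < server#3. Chaining them end to end gives the full order.

server#13 < server#10 < server#2 < server#9 < server#1 < server#15 < server#14 < server#16 < server#5 < server#8 < server#4 < server#3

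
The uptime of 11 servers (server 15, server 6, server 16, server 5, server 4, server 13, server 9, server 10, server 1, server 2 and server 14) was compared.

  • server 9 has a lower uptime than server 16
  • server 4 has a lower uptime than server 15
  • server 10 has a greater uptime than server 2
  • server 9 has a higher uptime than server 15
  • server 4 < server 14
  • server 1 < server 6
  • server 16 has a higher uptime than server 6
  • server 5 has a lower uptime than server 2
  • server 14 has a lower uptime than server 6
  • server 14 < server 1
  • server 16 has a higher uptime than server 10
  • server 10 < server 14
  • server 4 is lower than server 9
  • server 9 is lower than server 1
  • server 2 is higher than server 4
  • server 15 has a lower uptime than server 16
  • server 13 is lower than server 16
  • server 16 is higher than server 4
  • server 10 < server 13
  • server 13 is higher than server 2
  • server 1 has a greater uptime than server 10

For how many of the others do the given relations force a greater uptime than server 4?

9

Directly above server 4: server 15, server 2, server 9, server 14, server 16.
One step further: server 10, server 1, server 13, server 6 (9 so far).
Nothing else is reachable above server 4; 9 in all.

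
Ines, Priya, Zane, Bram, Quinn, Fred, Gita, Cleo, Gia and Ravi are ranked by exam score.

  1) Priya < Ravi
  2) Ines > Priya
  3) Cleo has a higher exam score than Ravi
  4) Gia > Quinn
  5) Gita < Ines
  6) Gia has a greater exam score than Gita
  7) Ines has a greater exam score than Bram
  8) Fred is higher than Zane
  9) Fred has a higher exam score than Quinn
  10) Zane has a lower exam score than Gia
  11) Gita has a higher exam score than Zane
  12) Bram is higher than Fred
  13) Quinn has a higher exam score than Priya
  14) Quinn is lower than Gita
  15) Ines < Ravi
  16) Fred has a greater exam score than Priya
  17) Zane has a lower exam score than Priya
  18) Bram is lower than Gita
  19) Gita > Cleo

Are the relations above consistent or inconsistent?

We have Gita < Ines stated directly, yet also Ines < Ravi < Cleo < Gita by chaining the others — so Ines < Gita. Contradiction.

inconsistent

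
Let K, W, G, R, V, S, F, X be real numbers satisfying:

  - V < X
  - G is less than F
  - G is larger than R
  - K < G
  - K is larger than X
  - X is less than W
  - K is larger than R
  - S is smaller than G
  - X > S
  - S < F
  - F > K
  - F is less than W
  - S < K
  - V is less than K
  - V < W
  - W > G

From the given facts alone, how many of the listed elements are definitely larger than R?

4

The elements the relations force above R are K, G, F, W — no chain reaches any other.
That is 4.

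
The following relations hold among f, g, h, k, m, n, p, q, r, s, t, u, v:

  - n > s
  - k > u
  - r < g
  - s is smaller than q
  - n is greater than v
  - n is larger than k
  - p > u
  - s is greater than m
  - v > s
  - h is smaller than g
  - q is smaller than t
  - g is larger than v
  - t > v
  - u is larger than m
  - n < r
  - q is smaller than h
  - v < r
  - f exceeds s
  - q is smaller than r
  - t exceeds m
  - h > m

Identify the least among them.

m

Chaining upward from m: directly above it, u, s, t, h; then f, p, k, v, q, n, g; then r.
That covers every other element, and nothing is given below m, so m is the least.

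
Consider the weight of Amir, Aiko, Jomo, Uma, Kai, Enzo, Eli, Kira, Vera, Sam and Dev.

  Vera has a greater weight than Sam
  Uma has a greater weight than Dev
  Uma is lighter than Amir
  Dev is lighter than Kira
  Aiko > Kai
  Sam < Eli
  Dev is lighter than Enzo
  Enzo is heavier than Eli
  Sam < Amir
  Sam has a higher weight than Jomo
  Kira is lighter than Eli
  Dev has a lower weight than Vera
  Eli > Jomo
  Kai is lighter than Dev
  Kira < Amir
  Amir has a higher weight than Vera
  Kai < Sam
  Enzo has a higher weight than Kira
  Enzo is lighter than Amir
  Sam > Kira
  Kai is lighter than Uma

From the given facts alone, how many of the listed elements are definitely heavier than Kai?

9

From Kai the given relations immediately reach Dev, Uma, Sam, Aiko.
From those, Kira, Eli, Vera, Enzo, Amir — 9 in total.
Nothing else is reachable above Kai; 9 in all.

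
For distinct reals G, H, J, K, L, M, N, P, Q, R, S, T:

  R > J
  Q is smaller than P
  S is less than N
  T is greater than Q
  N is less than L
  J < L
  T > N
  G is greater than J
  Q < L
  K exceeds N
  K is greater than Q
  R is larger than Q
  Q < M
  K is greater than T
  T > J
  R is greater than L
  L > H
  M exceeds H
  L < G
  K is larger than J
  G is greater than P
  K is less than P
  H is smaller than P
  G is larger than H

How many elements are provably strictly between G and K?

The relations place K below G. An element lies strictly between them when it is forced above K and also forced below G.
Above K: {P}. Below G: {Q, S, H, N, J, T, P, L}.
Intersection: {P} — 1.

1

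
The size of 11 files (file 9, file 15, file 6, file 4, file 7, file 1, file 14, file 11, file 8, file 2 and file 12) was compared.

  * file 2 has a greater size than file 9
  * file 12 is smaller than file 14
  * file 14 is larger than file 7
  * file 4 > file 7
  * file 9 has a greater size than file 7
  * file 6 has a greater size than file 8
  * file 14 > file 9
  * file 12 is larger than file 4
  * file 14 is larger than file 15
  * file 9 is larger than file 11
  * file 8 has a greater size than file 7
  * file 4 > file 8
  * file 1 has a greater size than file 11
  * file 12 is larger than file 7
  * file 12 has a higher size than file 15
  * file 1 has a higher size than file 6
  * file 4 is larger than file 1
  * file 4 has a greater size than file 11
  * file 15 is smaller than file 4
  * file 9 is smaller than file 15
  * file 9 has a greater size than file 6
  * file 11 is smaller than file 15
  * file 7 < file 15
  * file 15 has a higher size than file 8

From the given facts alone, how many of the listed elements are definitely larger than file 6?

7

The elements the relations force above file 6 are file 9, file 1, file 2, file 15, file 4, file 12, file 14 — no chain reaches any other.
That is 7.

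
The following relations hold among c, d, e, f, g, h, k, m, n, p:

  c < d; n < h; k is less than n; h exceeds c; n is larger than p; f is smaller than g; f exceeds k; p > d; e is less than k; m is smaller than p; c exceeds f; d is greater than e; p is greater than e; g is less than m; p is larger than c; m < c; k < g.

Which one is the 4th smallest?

g

The consecutive relations fix a unique order: e < k < f < g < m < c < d < p < n < h.
The 4th smallest is g.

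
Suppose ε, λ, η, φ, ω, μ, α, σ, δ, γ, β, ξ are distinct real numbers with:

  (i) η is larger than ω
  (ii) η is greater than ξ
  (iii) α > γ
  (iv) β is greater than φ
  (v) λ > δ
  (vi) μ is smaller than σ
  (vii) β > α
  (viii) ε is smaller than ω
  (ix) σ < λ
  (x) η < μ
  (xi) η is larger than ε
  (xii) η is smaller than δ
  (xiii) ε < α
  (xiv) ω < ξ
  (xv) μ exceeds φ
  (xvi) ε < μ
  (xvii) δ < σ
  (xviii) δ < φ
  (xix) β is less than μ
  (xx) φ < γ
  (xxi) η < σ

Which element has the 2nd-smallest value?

Piecing the relations together gives one ordering: ε < ω < ξ < η < δ < φ < γ < α < β < μ < σ < λ.
Counting 2 from the smallest end gives ω.

ω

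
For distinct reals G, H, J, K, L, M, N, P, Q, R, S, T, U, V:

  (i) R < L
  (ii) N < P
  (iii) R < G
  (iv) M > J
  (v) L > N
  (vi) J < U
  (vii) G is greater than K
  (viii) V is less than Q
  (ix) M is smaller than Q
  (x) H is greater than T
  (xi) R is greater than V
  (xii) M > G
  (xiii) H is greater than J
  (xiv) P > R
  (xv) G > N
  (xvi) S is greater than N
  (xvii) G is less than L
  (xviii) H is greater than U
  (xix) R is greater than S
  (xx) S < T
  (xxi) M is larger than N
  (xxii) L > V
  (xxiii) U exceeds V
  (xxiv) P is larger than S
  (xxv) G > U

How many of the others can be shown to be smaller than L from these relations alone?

8

Directly below L: N, V, R, G.
One step further: S, K, U (7 so far).
One step further: J (8 so far).
Nothing else is reachable below L; 8 in all.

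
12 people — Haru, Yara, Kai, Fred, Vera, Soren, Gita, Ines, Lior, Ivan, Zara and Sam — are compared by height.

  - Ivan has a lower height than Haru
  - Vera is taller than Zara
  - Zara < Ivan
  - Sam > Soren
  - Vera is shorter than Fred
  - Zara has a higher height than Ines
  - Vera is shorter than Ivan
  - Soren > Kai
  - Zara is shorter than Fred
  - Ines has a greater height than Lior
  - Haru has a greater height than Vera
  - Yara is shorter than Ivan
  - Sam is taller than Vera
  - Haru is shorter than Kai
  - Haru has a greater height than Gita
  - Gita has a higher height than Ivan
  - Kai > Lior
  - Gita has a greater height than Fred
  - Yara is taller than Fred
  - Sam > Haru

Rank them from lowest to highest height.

Lior < Ines < Zara < Vera < Fred < Yara < Ivan < Gita < Haru < Kai < Soren < Sam

The consecutive links are each given: Lior < Ines; Ines < Zara; Zara < Vera; Vera < Fred; Fred < Yara; Yara < Ivan; Ivan < Gita; Gita < Haru; Haru < Kai; Kai < Soren; Soren < Sam.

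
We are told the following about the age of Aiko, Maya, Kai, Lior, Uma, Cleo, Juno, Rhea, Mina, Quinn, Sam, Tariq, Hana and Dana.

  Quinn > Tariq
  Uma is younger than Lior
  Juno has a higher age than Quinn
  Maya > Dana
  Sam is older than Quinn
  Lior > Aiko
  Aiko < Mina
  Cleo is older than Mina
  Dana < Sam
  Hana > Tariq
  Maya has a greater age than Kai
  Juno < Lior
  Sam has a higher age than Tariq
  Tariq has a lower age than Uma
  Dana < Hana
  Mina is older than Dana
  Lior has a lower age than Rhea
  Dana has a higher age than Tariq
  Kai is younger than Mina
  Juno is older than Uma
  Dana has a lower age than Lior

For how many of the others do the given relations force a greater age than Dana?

7

From Dana the given relations immediately reach Maya, Hana, Mina, Sam, Lior.
From those, Cleo, Rhea — 7 in total.
No other element is forced above Dana by the given relations, so the count is 7.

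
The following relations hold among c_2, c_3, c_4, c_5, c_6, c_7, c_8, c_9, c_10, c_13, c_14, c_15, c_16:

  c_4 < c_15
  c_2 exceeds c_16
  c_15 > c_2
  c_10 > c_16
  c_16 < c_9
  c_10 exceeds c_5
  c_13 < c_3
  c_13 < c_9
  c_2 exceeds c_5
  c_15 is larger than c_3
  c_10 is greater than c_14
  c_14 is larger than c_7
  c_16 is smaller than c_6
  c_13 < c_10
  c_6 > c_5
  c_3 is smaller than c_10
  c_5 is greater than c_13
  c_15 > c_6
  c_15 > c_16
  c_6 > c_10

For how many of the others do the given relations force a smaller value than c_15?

10

Directly below c_15: c_4, c_16, c_3, c_6, c_2.
One step further: c_13, c_5, c_10 (8 so far).
One step further: c_14 (9 so far).
One step further: c_7 (10 so far).
No other element is forced below c_15 by the given relations, so the count is 10.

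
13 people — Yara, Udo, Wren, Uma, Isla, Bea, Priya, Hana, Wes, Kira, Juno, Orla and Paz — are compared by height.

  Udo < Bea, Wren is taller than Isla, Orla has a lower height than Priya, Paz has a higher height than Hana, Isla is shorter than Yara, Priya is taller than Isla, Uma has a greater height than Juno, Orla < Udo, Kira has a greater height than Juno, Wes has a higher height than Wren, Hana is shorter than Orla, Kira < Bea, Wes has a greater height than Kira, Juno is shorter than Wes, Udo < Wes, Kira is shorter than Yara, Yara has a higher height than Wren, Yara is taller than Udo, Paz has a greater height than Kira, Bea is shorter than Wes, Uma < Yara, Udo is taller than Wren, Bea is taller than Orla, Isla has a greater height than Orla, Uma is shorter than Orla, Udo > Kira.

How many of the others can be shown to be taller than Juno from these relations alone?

From Juno the given relations immediately reach Uma, Kira, Wes.
From those, Paz, Orla, Udo, Bea, Yara — 8 in total.
From those, Isla, Priya — 10 in total.
From those, Wren — 11 in total.
Nothing else is reachable above Juno; 11 in all.

11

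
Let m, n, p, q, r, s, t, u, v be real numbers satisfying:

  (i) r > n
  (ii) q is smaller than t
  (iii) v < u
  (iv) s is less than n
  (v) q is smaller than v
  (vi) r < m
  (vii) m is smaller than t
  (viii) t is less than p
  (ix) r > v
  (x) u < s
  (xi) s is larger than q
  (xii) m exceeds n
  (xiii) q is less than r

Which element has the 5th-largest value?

The consecutive relations fix a unique order: q < v < u < s < n < r < m < t < p.
The 5th largest is n.

n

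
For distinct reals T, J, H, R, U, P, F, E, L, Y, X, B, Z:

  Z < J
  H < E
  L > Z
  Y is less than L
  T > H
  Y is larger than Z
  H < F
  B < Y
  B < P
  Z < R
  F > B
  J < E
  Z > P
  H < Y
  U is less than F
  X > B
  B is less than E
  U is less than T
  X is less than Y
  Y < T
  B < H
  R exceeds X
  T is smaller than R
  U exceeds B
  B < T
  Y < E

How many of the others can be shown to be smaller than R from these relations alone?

Directly below R: X, Z, T.
One step further: B, P, H, U, Y (8 so far).
No other element is forced below R by the given relations, so the count is 8.

8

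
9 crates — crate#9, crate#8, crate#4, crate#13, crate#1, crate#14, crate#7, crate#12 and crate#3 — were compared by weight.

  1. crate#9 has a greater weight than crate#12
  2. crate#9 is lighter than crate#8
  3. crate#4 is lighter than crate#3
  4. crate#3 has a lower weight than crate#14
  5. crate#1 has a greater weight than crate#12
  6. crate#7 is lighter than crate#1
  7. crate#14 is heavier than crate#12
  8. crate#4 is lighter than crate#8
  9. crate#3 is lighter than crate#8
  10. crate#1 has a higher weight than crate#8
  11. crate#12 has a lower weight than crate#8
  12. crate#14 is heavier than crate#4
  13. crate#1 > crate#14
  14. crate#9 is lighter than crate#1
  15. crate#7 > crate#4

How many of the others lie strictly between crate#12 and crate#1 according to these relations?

3

The relations place crate#12 below crate#1. An element lies strictly between them when it is forced above crate#12 and also forced below crate#1.
Above crate#12: {crate#14, crate#9, crate#8}. Below crate#1: {crate#4, crate#3, crate#14, crate#9, crate#8, crate#7}.
Intersection: {crate#14, crate#9, crate#8} — 3.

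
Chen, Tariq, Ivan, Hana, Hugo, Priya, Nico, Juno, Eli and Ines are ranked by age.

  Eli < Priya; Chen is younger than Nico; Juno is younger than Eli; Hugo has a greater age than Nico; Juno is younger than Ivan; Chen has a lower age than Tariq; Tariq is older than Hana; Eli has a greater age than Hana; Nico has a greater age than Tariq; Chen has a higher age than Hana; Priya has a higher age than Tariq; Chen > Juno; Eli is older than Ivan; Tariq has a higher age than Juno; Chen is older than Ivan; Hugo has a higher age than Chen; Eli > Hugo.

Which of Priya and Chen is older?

Priya

The relevant relations are Chen < Tariq; Tariq < Nico; Nico < Hugo; Hugo < Eli; Eli < Priya.
Together: Chen < Tariq < Nico < Hugo < Eli < Priya.
So Chen < Priya; Priya is the older of the two.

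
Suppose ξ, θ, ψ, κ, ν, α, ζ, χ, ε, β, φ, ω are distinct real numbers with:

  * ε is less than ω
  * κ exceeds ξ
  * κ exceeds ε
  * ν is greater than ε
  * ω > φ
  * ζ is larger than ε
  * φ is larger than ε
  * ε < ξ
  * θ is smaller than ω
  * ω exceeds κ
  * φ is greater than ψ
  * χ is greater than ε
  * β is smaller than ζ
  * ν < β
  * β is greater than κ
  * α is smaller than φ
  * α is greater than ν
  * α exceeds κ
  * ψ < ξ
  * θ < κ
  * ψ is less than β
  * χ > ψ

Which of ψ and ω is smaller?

Following the relations from ψ: ψ < ξ < κ < α < φ < ω.
So ψ < ω; ψ is the smaller of the two.

ψ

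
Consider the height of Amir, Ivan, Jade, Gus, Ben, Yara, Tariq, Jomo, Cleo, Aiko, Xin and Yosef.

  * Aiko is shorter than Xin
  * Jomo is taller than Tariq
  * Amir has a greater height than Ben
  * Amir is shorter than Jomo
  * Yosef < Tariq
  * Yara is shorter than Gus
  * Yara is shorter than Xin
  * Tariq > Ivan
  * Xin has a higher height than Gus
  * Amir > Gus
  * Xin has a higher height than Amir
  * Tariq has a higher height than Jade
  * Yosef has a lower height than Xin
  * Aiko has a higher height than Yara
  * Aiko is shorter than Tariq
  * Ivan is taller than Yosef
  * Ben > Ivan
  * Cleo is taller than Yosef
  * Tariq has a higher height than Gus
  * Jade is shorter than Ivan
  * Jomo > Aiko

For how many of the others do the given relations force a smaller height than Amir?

From Amir the given relations immediately reach Ben, Gus.
From those, Yara, Ivan — 4 in total.
From those, Yosef, Jade — 6 in total.
No other element is forced below Amir by the given relations, so the count is 6.

6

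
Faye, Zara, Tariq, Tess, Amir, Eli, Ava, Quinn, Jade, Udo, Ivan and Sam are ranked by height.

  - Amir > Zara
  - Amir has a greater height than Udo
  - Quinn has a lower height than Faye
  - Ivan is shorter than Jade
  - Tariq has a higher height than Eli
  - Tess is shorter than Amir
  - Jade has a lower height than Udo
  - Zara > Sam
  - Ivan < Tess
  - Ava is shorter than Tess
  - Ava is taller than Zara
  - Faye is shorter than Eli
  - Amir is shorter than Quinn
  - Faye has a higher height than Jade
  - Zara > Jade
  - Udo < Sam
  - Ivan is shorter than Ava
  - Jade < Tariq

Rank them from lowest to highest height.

The consecutive links are each given: Ivan < Jade; Jade < Udo; Udo < Sam; Sam < Zara; Zara < Ava; Ava < Tess; Tess < Amir; Amir < Quinn; Quinn < Faye; Faye < Eli; Eli < Tariq.

Ivan < Jade < Udo < Sam < Zara < Ava < Tess < Amir < Quinn < Faye < Eli < Tariq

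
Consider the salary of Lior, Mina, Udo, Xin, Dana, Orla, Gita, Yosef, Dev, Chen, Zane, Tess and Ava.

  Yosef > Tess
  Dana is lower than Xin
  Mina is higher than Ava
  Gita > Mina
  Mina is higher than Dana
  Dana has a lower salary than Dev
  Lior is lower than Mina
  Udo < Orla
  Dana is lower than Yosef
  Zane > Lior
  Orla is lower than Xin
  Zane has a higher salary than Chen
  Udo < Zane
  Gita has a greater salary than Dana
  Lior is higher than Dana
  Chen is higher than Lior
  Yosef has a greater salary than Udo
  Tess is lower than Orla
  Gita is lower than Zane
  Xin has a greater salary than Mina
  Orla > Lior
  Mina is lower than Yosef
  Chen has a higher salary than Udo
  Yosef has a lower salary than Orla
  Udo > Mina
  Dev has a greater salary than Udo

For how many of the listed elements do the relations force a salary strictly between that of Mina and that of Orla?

The relations place Mina below Orla. An element lies strictly between them when it is forced above Mina and also forced below Orla.
Above Mina: {Gita, Udo, Chen, Yosef, Zane, Dev, Xin}. Below Orla: {Tess, Ava, Dana, Lior, Udo, Yosef}.
Intersection: {Udo, Yosef} — 2.

2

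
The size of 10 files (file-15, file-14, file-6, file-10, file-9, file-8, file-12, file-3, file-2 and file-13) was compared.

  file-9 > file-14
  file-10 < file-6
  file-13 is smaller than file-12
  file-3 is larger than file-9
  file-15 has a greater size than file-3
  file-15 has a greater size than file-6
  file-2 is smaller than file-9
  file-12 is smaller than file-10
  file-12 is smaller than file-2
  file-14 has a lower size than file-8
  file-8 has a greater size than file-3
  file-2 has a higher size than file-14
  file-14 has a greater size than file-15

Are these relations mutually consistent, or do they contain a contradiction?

We have file-3 < file-15 stated directly, yet also file-15 < file-14 < file-2 < file-9 < file-3 by chaining the others — so file-15 < file-3. Contradiction.

inconsistent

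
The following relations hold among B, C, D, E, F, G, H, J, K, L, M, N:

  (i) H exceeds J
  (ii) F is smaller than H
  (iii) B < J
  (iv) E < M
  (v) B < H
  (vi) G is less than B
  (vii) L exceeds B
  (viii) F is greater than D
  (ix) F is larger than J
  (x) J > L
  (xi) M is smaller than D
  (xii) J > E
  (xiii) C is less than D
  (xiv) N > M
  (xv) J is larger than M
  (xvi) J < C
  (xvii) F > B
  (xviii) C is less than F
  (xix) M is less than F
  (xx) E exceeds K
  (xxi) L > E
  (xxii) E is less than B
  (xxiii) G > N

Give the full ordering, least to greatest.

K < E < M < N < G < B < L < J < C < D < F < H

The consecutive links are each given: K < E; E < M; M < N; N < G; G < B; B < L; L < J; J < C; C < D; D < F; F < H.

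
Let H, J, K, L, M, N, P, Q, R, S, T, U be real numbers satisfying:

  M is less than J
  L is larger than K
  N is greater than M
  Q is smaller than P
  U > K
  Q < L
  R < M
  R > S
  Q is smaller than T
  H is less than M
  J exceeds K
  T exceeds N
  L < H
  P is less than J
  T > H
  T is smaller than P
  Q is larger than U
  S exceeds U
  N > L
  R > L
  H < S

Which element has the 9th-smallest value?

Chaining the given pairs: K < U < Q < L < H < S < R < M < N < T < P < J.
Counting 9 from the smallest end gives N.

N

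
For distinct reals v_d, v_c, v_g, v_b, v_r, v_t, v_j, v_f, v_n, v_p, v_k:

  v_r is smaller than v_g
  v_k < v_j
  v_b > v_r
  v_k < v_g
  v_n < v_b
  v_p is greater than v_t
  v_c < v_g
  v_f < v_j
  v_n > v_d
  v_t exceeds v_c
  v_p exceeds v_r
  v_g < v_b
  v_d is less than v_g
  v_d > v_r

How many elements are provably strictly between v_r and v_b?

3

Chaining upward from v_r reaches: v_d, v_n, v_g, v_p.
Chaining downward from v_b reaches: v_c, v_k, v_d, v_n, v_g.
Strictly between v_r and v_b are those in both lists: v_d, v_n, v_g — 3 elements.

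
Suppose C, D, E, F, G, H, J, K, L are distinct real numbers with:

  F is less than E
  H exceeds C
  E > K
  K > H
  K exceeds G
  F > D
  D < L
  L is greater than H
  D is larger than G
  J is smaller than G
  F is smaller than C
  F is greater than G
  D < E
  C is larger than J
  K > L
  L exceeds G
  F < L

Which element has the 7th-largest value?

Chaining the given pairs: J < G < D < F < C < H < L < K < E.
The 7th largest is D.

D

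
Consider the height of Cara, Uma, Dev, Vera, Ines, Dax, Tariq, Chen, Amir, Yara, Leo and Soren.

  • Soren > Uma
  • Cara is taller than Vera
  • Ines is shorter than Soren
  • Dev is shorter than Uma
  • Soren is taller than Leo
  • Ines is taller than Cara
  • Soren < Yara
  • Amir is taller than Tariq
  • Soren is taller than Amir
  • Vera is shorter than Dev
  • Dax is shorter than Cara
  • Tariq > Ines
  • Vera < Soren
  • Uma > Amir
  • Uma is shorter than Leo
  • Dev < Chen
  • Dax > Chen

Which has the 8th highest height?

Cara

Chaining the given pairs: Vera < Dev < Chen < Dax < Cara < Ines < Tariq < Amir < Uma < Leo < Soren < Yara.
The 8th largest is Cara.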